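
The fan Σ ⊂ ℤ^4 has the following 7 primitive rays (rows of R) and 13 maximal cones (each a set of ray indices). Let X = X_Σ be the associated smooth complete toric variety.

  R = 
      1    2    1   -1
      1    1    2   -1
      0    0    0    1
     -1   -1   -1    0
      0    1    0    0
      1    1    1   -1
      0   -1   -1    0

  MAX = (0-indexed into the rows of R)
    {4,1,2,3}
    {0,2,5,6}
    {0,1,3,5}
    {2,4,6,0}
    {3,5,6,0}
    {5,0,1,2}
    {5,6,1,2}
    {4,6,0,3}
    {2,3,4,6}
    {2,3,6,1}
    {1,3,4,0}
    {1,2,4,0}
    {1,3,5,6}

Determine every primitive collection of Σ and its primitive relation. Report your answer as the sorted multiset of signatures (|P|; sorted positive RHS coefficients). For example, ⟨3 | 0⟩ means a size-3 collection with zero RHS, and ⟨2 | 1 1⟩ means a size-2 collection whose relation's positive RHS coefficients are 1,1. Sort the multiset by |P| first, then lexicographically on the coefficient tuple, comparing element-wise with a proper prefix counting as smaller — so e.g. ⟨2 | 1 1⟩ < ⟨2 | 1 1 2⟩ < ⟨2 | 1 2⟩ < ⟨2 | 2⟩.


5 collections generate NE(X_Σ); each relation:

  • {4,5}:  v_{4} + v_{5} = v_{0}  so sig = ⟨2 | 1⟩
  • {2,3,5}:  v_{2} + v_{3} + v_{5} = 0  so sig = ⟨3 | 0⟩
  • {0,2,3}:  v_{0} + v_{2} + v_{3} = v_{4}  so sig = ⟨3 | 1⟩
  • {1,4,6}:  v_{1} + v_{4} + v_{6} = v_{5}  so sig = ⟨3 | 1⟩
  • {0,1,6}:  v_{0} + v_{1} + v_{6} = 2·v_{5}  so sig = ⟨3 | 2⟩

Sorted signature multiset PRS(X):
    |P|=2: 1 collection, coeffs (1)
    |P|=3: 4 collections, coeffs (), (1), (1), (2)


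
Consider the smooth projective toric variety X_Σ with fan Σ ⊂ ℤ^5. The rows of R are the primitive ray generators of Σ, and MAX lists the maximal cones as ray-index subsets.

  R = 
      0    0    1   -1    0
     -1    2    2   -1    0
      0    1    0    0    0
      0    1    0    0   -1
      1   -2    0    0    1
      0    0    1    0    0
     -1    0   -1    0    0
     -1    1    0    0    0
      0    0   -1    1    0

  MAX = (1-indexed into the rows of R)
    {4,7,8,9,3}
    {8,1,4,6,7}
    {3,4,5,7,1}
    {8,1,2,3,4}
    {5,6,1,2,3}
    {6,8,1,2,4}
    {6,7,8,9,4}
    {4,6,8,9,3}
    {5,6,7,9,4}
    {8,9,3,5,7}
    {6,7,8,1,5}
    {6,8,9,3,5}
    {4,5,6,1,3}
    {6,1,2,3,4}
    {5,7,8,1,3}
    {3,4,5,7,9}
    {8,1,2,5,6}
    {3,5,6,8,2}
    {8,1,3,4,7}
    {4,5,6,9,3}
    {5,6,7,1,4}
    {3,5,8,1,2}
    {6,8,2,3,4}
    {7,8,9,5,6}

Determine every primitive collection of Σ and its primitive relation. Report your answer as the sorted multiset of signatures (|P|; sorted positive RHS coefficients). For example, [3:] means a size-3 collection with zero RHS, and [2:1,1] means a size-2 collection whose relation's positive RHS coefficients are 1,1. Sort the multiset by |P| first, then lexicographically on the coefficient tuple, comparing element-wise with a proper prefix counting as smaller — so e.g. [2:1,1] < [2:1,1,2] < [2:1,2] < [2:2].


7 minimal non-faces of Δ(Σ) (on 9 rays):

  P = {1,9}:  v_{1} + v_{9} = 0  →  sig = [2:]
  P = {2,9}:  v_{2} + v_{9} = v_{3} + v_{6} + v_{8}  →  sig = [2:1,1,1]
  P = {2,7}:  v_{2} + v_{7} = v_{1} + 2·v_{8}  →  sig = [2:1,2]
  P = {4,5,8}:  v_{4} + v_{5} + v_{8} = 0  →  sig = [3:]
  P = {3,6,7}:  v_{3} + v_{6} + v_{7} = v_{8}  →  sig = [3:1]
  P = {2,4,5}:  v_{2} + v_{4} + v_{5} = v_{1} + v_{3} + v_{6}  →  sig = [3:1,1,1]
  P = {1,3,6,8}:  v_{1} + v_{3} + v_{6} + v_{8} = v_{2}  →  sig = [4:1]

Hence PRS(X_Σ) =
{ [2:],  [2:1,1,1],  [2:1,2],  [3:],  [3:1],  [3:1,1,1],  [4:1] }


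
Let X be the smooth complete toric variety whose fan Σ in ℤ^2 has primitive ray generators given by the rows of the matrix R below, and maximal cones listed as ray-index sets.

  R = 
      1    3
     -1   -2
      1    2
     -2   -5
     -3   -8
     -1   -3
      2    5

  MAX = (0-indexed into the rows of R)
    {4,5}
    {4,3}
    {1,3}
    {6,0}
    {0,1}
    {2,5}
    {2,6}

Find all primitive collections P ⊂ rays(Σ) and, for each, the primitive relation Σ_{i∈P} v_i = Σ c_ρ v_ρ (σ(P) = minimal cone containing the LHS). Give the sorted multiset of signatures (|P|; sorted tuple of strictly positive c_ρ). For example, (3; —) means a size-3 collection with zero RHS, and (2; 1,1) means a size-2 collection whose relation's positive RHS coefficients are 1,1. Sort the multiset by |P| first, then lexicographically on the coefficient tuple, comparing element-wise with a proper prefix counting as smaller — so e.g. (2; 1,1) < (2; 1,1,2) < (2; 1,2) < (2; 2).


14 collections generate NE(X_Σ); each relation:

  {0,5}:  v_{0} + v_{5} = 0 ; sig = (2; —)
  {1,2}:  v_{1} + v_{2} = 0 ; sig = (2; —)
  {3,6}:  v_{3} + v_{6} = 0 ; sig = (2; —)
  {0,2}:  v_{0} + v_{2} = v_{6} ; sig = (2; 1)
  {0,3}:  v_{0} + v_{3} = v_{1} ; sig = (2; 1)
  {0,4}:  v_{0} + v_{4} = v_{3} ; sig = (2; 1)
  {1,5}:  v_{1} + v_{5} = v_{3} ; sig = (2; 1)
  {1,6}:  v_{1} + v_{6} = v_{0} ; sig = (2; 1)
  {2,3}:  v_{2} + v_{3} = v_{5} ; sig = (2; 1)
  {3,5}:  v_{3} + v_{5} = v_{4} ; sig = (2; 1)
  {4,6}:  v_{4} + v_{6} = v_{5} ; sig = (2; 1)
  {5,6}:  v_{5} + v_{6} = v_{2} ; sig = (2; 1)
  {1,4}:  v_{1} + v_{4} = 2·v_{3} ; sig = (2; 2)
  {2,4}:  v_{2} + v_{4} = 2·v_{5} ; sig = (2; 2)

Sorted signature multiset PRS(X):
{ (2; —) ×3,  (2; 1) ×9,  (2; 2) ×2 }


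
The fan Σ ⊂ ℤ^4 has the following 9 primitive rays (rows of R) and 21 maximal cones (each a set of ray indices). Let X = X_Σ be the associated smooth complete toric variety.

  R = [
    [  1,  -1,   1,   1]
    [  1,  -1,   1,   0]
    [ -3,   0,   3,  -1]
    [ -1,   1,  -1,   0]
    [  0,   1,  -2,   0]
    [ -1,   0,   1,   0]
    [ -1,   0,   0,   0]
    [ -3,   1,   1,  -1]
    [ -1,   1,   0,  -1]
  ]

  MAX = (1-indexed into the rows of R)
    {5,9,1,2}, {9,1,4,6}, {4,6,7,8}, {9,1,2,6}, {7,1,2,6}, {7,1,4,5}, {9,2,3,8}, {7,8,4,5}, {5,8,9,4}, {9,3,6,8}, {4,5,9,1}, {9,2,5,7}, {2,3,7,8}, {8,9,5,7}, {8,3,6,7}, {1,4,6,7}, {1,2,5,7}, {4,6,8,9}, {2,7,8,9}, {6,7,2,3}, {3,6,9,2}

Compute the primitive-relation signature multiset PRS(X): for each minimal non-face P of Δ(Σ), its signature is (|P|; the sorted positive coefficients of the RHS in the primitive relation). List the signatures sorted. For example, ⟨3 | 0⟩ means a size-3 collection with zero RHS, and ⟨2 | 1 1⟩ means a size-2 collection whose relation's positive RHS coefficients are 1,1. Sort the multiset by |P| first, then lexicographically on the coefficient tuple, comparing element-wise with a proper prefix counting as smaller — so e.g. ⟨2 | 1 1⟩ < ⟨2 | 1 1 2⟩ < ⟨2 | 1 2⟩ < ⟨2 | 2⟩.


Minimal non-faces — 12 found among 9 rays, 21 max cones:

  {2,4}:  v_{2} + v_{4} = 0  ⟹  sig = ⟨2 | 0⟩
  {3,5}:  v_{3} + v_{5} = v_{8}  ⟹  sig = ⟨2 | 1⟩
  {5,6}:  v_{5} + v_{6} = v_{4}  ⟹  sig = ⟨2 | 1⟩
  {3,4}:  v_{3} + v_{4} = v_{6} + v_{8}  ⟹  sig = ⟨2 | 1 1⟩
  {1,3}:  v_{1} + v_{3} = v_{2} + 3·v_{6}  ⟹  sig = ⟨2 | 1 3⟩
  {1,8}:  v_{1} + v_{8} = 2·v_{6}  ⟹  sig = ⟨2 | 2⟩
  {1,7,9}:  v_{1} + v_{7} + v_{9} = v_{6}  ⟹  sig = ⟨3 | 1⟩
  {2,6,8}:  v_{2} + v_{6} + v_{8} = v_{3}  ⟹  sig = ⟨3 | 1⟩
  {6,7,9}:  v_{6} + v_{7} + v_{9} = v_{8}  ⟹  sig = ⟨3 | 1⟩
  {2,5,8}:  v_{2} + v_{5} + v_{8} = v_{7} + v_{9}  ⟹  sig = ⟨3 | 1 1⟩
  {4,7,9}:  v_{4} + v_{7} + v_{9} = v_{5} + v_{8}  ⟹  sig = ⟨3 | 1 1⟩
  {3,7,9}:  v_{3} + v_{7} + v_{9} = v_{2} + 2·v_{8}  ⟹  sig = ⟨3 | 1 2⟩

Sorted signature multiset PRS(X):
{ ⟨2 | 0⟩,  ⟨2 | 1⟩ ×2,  ⟨2 | 1 1⟩,  ⟨2 | 1 3⟩,  ⟨2 | 2⟩,  ⟨3 | 1⟩ ×3,  ⟨3 | 1 1⟩ ×2,  ⟨3 | 1 2⟩ }


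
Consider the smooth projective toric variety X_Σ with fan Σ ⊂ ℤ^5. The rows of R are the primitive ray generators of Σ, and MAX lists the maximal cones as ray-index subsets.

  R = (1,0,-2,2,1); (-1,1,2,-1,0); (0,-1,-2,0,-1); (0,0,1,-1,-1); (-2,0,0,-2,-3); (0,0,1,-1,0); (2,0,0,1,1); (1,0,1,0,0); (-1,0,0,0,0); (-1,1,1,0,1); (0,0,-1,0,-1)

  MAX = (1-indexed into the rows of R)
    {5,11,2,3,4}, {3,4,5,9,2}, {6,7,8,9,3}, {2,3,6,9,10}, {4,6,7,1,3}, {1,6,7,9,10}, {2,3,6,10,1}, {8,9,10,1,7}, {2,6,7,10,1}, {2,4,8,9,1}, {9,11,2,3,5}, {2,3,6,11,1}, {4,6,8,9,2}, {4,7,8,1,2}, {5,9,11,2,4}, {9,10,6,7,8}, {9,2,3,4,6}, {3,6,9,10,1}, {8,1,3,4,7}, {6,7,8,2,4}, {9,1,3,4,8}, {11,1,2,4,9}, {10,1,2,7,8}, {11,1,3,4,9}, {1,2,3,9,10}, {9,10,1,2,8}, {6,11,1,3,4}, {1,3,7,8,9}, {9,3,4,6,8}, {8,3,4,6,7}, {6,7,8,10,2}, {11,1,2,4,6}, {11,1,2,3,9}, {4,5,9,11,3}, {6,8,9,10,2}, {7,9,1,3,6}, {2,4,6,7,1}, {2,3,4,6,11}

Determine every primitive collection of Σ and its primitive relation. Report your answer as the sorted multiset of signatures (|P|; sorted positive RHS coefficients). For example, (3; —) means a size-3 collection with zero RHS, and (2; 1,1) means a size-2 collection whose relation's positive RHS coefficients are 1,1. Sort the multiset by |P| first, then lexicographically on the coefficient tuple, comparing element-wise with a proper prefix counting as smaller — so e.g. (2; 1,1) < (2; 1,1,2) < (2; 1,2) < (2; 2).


Primitive collections (21):

  {4,10}:  v_{4} + v_{10} = v_{2}  ⟹  sig = (2; 1)
  {5,7}:  v_{5} + v_{7} = v_{4} + v_{11}  ⟹  sig = (2; 1,1)
  {5,10}:  v_{5} + v_{10} = 2·v_{2} + v_{3} + v_{9} + v_{11}  ⟹  sig = (2; 1,1,1,2)
  {5,8}:  v_{5} + v_{8} = 2·v_{4} + v_{9} + v_{11}  ⟹  sig = (2; 1,1,2)
  {10,11}:  v_{10} + v_{11} = v_{1} + 2·v_{2} + v_{3}  ⟹  sig = (2; 1,1,2)
  {1,5}:  v_{1} + v_{5} = v_{9} + 2·v_{11}  ⟹  sig = (2; 1,2)
  {8,11}:  v_{8} + v_{11} = v_{1} + 2·v_{4}  ⟹  sig = (2; 1,2)
  {5,6}:  v_{5} + v_{6} = 2·v_{2} + 2·v_{3} + v_{4}  ⟹  sig = (2; 1,2,2)
  {7,11}:  v_{7} + v_{11} = 2·v_{1} + 2·v_{4} + v_{6}  ⟹  sig = (2; 1,2,2)
  {3,8,10}:  v_{3} + v_{8} + v_{10} = 0  ⟹  sig = (3; —)
  {1,6,8}:  v_{1} + v_{6} + v_{8} = v_{7}  ⟹  sig = (3; 1)
  {2,3,8}:  v_{2} + v_{3} + v_{8} = v_{4}  ⟹  sig = (3; 1)
  {4,7,9}:  v_{4} + v_{7} + v_{9} = v_{8}  ⟹  sig = (3; 1)
  {2,7,9}:  v_{2} + v_{7} + v_{9} = v_{8} + v_{10}  ⟹  sig = (3; 1,1)
  {3,7,10}:  v_{3} + v_{7} + v_{10} = v_{1} + v_{6}  ⟹  sig = (3; 1,1)
  {6,9,11}:  v_{6} + v_{9} + v_{11} = v_{2} + v_{3}  ⟹  sig = (3; 1,1)
  {2,3,7}:  v_{2} + v_{3} + v_{7} = v_{1} + v_{4} + v_{6}  ⟹  sig = (3; 1,1,1)
  {1,4,6,9}:  v_{1} + v_{4} + v_{6} + v_{9} = 0  ⟹  sig = (4; —)
  {1,2,3,4}:  v_{1} + v_{2} + v_{3} + v_{4} = v_{11}  ⟹  sig = (4; 1)
  {1,2,6,9}:  v_{1} + v_{2} + v_{6} + v_{9} = v_{10}  ⟹  sig = (4; 1)
  {2,3,4,9,11}:  v_{2} + v_{3} + v_{4} + v_{9} + v_{11} = v_{5}  ⟹  sig = (5; 1)

so the primitive-relation signature multiset is
[(2; 1), (2; 1,1), (2; 1,1,1,2), (2; 1,1,2), (2; 1,1,2), (2; 1,2), (2; 1,2), (2; 1,2,2), (2; 1,2,2), (3; —), (3; 1), (3; 1), (3; 1), (3; 1,1), (3; 1,1), (3; 1,1), (3; 1,1,1), (4; —), (4; 1), (4; 1), (5; 1)]


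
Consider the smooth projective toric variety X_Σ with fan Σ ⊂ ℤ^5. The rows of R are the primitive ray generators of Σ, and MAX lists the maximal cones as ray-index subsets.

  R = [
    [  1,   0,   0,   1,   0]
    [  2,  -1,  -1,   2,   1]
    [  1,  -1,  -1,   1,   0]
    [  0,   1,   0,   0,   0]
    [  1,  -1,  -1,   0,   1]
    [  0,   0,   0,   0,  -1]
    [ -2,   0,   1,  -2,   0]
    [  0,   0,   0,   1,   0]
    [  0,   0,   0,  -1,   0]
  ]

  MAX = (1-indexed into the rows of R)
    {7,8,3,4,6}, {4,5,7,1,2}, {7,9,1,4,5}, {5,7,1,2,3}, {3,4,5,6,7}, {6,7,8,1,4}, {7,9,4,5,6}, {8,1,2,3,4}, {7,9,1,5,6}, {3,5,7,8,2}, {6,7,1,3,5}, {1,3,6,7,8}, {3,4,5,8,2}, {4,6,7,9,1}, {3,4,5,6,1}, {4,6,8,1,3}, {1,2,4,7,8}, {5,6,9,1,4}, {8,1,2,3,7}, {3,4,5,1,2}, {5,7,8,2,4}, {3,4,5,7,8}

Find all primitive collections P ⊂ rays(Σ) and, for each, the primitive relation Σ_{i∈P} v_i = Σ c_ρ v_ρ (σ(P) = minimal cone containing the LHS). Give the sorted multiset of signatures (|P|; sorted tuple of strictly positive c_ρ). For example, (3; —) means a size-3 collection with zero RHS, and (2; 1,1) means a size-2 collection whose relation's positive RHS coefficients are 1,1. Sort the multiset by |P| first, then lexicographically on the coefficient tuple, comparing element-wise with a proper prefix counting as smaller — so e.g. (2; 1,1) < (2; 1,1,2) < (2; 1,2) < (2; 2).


9 collections generate NE(X_Σ); each relation:

  • {8,9}:  v_{8} + v_{9} = 0 — sig = (2; —)
  • {2,6}:  v_{2} + v_{6} = v_{1} + v_{3} — sig = (2; 1,1)
  • {2,9}:  v_{2} + v_{9} = v_{1} + v_{5} — sig = (2; 1,1)
  • {3,9}:  v_{3} + v_{9} = v_{5} + v_{6} — sig = (2; 1,1)
  • {1,5,8}:  v_{1} + v_{5} + v_{8} = v_{2} — sig = (3; 1)
  • {5,6,8}:  v_{5} + v_{6} + v_{8} = v_{3} — sig = (3; 1)
  • {1,3,4,7}:  v_{1} + v_{3} + v_{4} + v_{7} = 0 — sig = (4; —)
  • {2,3,4,7}:  v_{2} + v_{3} + v_{4} + v_{7} = v_{5} + v_{8} — sig = (4; 1,1)
  • {1,4,5,6,7}:  v_{1} + v_{4} + v_{5} + v_{6} + v_{7} = v_{9} — sig = (5; 1)

Sorted signature multiset PRS(X):
{ (2; —),  (2; 1,1) ×3,  (3; 1) ×2,  (4; —),  (4; 1,1),  (5; 1) }


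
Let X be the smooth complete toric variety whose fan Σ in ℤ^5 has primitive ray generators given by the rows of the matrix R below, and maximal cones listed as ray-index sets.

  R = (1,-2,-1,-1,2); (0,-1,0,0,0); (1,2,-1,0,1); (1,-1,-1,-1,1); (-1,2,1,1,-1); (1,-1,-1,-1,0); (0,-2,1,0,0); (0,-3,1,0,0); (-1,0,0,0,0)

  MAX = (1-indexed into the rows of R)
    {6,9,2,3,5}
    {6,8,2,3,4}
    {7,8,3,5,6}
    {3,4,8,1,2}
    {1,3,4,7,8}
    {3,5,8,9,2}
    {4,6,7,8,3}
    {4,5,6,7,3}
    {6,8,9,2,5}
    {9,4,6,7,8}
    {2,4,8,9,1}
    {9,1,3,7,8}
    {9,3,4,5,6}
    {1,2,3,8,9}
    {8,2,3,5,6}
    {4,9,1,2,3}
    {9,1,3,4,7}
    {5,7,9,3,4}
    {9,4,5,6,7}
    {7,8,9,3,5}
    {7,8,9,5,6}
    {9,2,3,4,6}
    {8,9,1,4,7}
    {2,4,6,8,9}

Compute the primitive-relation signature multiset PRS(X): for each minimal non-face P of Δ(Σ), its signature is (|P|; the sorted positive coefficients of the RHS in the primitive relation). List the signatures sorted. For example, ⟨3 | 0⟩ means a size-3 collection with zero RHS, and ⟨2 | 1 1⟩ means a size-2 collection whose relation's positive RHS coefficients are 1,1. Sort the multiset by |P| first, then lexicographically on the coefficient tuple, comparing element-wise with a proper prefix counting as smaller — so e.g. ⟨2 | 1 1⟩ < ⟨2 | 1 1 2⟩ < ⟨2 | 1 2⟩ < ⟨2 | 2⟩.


Minimal non-faces — 8 found among 9 rays, 24 max cones:

  • {2,7}:  v_{2} + v_{7} = v_{8} — sig = ⟨2 | 1⟩
  • {1,5}:  v_{1} + v_{5} = v_{3} + v_{7} + v_{9} — sig = ⟨2 | 1 1 1⟩
  • {1,6}:  v_{1} + v_{6} = v_{2} + 2·v_{4} — sig = ⟨2 | 1 2⟩
  • {2,4,5}:  v_{2} + v_{4} + v_{5} = 0 — sig = ⟨3 | 0⟩
  • {4,5,8}:  v_{4} + v_{5} + v_{8} = v_{7} — sig = ⟨3 | 1⟩
  • {3,4,8,9}:  v_{3} + v_{4} + v_{8} + v_{9} = v_{1} — sig = ⟨4 | 1⟩
  • {3,6,7,9}:  v_{3} + v_{6} + v_{7} + v_{9} = v_{4} — sig = ⟨4 | 1⟩
  • {3,6,8,9}:  v_{3} + v_{6} + v_{8} + v_{9} = v_{2} + v_{4} — sig = ⟨4 | 1 1⟩

Sorted signature multiset PRS(X):
    |P|=2: 3 collections, coeffs (1), (1,1,1), (1,2)
    |P|=3: 2 collections, coeffs (), (1)
    |P|=4: 3 collections, coeffs (1), (1), (1,1)


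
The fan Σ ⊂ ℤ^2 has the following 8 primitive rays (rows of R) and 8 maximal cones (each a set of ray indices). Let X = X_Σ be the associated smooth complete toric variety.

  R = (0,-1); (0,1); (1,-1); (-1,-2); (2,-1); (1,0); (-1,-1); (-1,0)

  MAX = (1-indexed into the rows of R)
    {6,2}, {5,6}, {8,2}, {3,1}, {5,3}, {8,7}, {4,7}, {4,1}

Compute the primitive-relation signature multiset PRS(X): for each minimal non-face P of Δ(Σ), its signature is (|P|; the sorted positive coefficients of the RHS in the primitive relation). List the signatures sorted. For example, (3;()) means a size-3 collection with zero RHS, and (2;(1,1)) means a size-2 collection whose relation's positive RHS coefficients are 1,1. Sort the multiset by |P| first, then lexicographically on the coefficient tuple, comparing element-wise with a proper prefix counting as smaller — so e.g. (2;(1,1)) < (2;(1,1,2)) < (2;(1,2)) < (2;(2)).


Primitive collections (20):

  P = {1,2}:  v_{1} + v_{2} = 0  ⟹  sig = (2;())
  P = {6,8}:  v_{6} + v_{8} = 0  ⟹  sig = (2;())
  P = {1,6}:  v_{1} + v_{6} = v_{3}  ⟹  sig = (2;(1))
  P = {1,7}:  v_{1} + v_{7} = v_{4}  ⟹  sig = (2;(1))
  P = {1,8}:  v_{1} + v_{8} = v_{7}  ⟹  sig = (2;(1))
  P = {2,3}:  v_{2} + v_{3} = v_{6}  ⟹  sig = (2;(1))
  P = {2,4}:  v_{2} + v_{4} = v_{7}  ⟹  sig = (2;(1))
  P = {2,7}:  v_{2} + v_{7} = v_{8}  ⟹  sig = (2;(1))
  P = {3,6}:  v_{3} + v_{6} = v_{5}  ⟹  sig = (2;(1))
  P = {3,8}:  v_{3} + v_{8} = v_{1}  ⟹  sig = (2;(1))
  P = {5,8}:  v_{5} + v_{8} = v_{3}  ⟹  sig = (2;(1))
  P = {6,7}:  v_{6} + v_{7} = v_{1}  ⟹  sig = (2;(1))
  P = {5,7}:  v_{5} + v_{7} = v_{1} + v_{3}  ⟹  sig = (2;(1,1))
  P = {4,5}:  v_{4} + v_{5} = 2·v_{1} + v_{3}  ⟹  sig = (2;(1,2))
  P = {1,5}:  v_{1} + v_{5} = 2·v_{3}  ⟹  sig = (2;(2))
  P = {2,5}:  v_{2} + v_{5} = 2·v_{6}  ⟹  sig = (2;(2))
  P = {3,7}:  v_{3} + v_{7} = 2·v_{1}  ⟹  sig = (2;(2))
  P = {4,6}:  v_{4} + v_{6} = 2·v_{1}  ⟹  sig = (2;(2))
  P = {4,8}:  v_{4} + v_{8} = 2·v_{7}  ⟹  sig = (2;(2))
  P = {3,4}:  v_{3} + v_{4} = 3·v_{1}  ⟹  sig = (2;(3))

Signatures (|P|; sorted positive RHS coefficients), sorted:
    |P|=2: 20 collections, coeffs (), (), (1), (1), (1), (1), (1), (1), (1), (1), (1), (1), (1,1), (1,2), (2), (2), (2), (2), (2), (3)


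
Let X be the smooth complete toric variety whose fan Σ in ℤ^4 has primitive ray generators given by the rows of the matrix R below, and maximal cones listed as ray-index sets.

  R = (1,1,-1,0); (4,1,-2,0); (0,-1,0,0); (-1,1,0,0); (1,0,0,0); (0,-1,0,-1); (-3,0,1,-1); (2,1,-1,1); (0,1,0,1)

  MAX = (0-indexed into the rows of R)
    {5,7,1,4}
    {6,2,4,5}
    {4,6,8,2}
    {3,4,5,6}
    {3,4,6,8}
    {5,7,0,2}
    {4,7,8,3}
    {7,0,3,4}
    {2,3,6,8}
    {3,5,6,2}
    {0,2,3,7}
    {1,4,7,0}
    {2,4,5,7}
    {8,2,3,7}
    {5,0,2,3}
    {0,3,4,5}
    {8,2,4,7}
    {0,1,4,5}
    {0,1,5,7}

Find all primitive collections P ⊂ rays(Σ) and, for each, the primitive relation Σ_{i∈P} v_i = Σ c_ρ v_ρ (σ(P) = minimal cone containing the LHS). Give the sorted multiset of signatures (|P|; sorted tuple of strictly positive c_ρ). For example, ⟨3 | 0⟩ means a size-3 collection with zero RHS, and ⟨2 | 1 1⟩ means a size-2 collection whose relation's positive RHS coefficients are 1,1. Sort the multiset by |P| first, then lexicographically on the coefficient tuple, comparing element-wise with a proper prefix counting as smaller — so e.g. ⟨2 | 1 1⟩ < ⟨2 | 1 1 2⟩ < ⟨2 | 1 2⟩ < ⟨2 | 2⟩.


Σ has 12 primitive collections:

  P = {5,8}:  v_{5} + v_{8} = 0  →  sig = ⟨2 | 0⟩
  P = {6,7}:  v_{6} + v_{7} = v_{3}  →  sig = ⟨2 | 1⟩
  P = {0,8}:  v_{0} + v_{8} = v_{3} + v_{7}  →  sig = ⟨2 | 1 1⟩
  P = {1,8}:  v_{1} + v_{8} = v_{0} + v_{4} + v_{7}  →  sig = ⟨2 | 1 1 1⟩
  P = {1,6}:  v_{1} + v_{6} = v_{0} + v_{3} + v_{4} + v_{5}  →  sig = ⟨2 | 1 1 1 1⟩
  P = {0,6}:  v_{0} + v_{6} = 2·v_{3} + v_{5}  →  sig = ⟨2 | 1 2⟩
  P = {1,3}:  v_{1} + v_{3} = 2·v_{0} + v_{4}  →  sig = ⟨2 | 1 2⟩
  P = {1,2}:  v_{1} + v_{2} = 2·v_{5} + 2·v_{7}  →  sig = ⟨2 | 2 2⟩
  P = {2,3,4}:  v_{2} + v_{3} + v_{4} = 0  →  sig = ⟨3 | 0⟩
  P = {3,5,7}:  v_{3} + v_{5} + v_{7} = v_{0}  →  sig = ⟨3 | 1⟩
  P = {0,2,4}:  v_{0} + v_{2} + v_{4} = v_{5} + v_{7}  →  sig = ⟨3 | 1 1⟩
  P = {0,4,5,7}:  v_{0} + v_{4} + v_{5} + v_{7} = v_{1}  →  sig = ⟨4 | 1⟩

Signatures (|P|; sorted positive RHS coefficients), sorted:
[⟨2 | 0⟩, ⟨2 | 1⟩, ⟨2 | 1 1⟩, ⟨2 | 1 1 1⟩, ⟨2 | 1 1 1 1⟩, ⟨2 | 1 2⟩, ⟨2 | 1 2⟩, ⟨2 | 2 2⟩, ⟨3 | 0⟩, ⟨3 | 1⟩, ⟨3 | 1 1⟩, ⟨4 | 1⟩]


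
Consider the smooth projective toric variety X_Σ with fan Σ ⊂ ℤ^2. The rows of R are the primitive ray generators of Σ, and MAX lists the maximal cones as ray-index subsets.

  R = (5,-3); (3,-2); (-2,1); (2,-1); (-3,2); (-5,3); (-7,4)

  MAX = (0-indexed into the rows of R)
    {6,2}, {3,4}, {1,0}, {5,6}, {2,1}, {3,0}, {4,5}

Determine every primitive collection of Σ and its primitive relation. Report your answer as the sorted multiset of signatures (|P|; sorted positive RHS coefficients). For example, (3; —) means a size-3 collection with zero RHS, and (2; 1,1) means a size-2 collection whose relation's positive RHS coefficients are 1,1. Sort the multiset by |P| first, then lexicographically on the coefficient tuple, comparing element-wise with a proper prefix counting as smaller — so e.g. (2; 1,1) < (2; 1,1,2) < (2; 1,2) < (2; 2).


14 minimal non-faces of Δ(Σ) (on 7 rays):

  • {0,5}:  v_{0} + v_{5} = 0 — sig = (2; —)
  • {1,4}:  v_{1} + v_{4} = 0 — sig = (2; —)
  • {2,3}:  v_{2} + v_{3} = 0 — sig = (2; —)
  • {0,2}:  v_{0} + v_{2} = v_{1} — sig = (2; 1)
  • {0,4}:  v_{0} + v_{4} = v_{3} — sig = (2; 1)
  • {0,6}:  v_{0} + v_{6} = v_{2} — sig = (2; 1)
  • {1,3}:  v_{1} + v_{3} = v_{0} — sig = (2; 1)
  • {1,5}:  v_{1} + v_{5} = v_{2} — sig = (2; 1)
  • {2,4}:  v_{2} + v_{4} = v_{5} — sig = (2; 1)
  • {2,5}:  v_{2} + v_{5} = v_{6} — sig = (2; 1)
  • {3,5}:  v_{3} + v_{5} = v_{4} — sig = (2; 1)
  • {3,6}:  v_{3} + v_{6} = v_{5} — sig = (2; 1)
  • {1,6}:  v_{1} + v_{6} = 2·v_{2} — sig = (2; 2)
  • {4,6}:  v_{4} + v_{6} = 2·v_{5} — sig = (2; 2)

Sorted signature multiset PRS(X):
    (2; —)
    (2; —)
    (2; —)
    (2; 1)
    (2; 1)
    (2; 1)
    (2; 1)
    (2; 1)
    (2; 1)
    (2; 1)
    (2; 1)
    (2; 1)
    (2; 2)
    (2; 2)


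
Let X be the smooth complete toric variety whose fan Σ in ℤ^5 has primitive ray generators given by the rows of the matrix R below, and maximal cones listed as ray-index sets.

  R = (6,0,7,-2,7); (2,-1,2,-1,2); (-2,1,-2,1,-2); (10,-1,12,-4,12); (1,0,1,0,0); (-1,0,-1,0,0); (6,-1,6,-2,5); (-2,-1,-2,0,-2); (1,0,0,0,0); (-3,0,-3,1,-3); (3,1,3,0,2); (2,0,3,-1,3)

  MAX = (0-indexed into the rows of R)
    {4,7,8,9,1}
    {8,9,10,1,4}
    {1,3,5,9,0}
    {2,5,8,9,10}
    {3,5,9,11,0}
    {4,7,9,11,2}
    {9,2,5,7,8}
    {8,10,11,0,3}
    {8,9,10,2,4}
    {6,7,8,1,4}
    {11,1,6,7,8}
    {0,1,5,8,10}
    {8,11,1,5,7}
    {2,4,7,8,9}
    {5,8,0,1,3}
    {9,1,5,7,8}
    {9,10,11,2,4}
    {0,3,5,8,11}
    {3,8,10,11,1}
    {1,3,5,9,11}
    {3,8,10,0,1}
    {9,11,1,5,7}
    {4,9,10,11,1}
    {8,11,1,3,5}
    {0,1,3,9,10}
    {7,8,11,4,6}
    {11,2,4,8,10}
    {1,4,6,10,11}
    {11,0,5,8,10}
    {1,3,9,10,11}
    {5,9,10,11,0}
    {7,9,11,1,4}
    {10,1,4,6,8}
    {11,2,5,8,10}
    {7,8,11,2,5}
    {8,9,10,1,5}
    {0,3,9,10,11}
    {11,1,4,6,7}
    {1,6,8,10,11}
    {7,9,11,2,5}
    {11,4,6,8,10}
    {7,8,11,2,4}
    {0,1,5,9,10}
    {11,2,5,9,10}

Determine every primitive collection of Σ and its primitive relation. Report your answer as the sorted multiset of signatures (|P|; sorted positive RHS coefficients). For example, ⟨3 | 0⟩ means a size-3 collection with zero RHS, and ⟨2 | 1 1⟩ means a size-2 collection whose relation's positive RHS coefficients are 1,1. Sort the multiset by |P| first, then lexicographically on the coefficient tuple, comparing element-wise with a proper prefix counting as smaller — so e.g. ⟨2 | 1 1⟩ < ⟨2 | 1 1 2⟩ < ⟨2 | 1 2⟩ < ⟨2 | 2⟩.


The 21 primitive collections of Σ (r=12, n=5):

  {1,2}:  v_{1} + v_{2} = 0  so sig = ⟨2 | 0⟩
  {4,5}:  v_{4} + v_{5} = 0  so sig = ⟨2 | 0⟩
  {7,10}:  v_{7} + v_{10} = v_{4}  so sig = ⟨2 | 1⟩
  {0,7}:  v_{0} + v_{7} = v_{1} + v_{11}  so sig = ⟨2 | 1 1⟩
  {2,3}:  v_{2} + v_{3} = v_{0} + v_{11}  so sig = ⟨2 | 1 1⟩
  {6,9}:  v_{6} + v_{9} = v_{1} + v_{4}  so sig = ⟨2 | 1 1⟩
  {0,2}:  v_{0} + v_{2} = v_{5} + v_{10} + v_{11}  so sig = ⟨2 | 1 1 1⟩
  {0,4}:  v_{0} + v_{4} = v_{1} + v_{10} + v_{11}  so sig = ⟨2 | 1 1 1⟩
  {2,6}:  v_{2} + v_{6} = v_{4} + v_{8} + v_{11}  so sig = ⟨2 | 1 1 1⟩
  {5,6}:  v_{5} + v_{6} = v_{1} + v_{8} + v_{11}  so sig = ⟨2 | 1 1 1⟩
  {0,6}:  v_{0} + v_{6} = 2·v_{1} + v_{8} + v_{10} + 2·v_{11}  so sig = ⟨2 | 1 1 2 2⟩
  {3,6}:  v_{3} + v_{6} = 3·v_{1} + v_{8} + v_{10} + 3·v_{11}  so sig = ⟨2 | 1 1 3 3⟩
  {3,4}:  v_{3} + v_{4} = 2·v_{1} + v_{10} + 2·v_{11}  so sig = ⟨2 | 1 2 2⟩
  {3,7}:  v_{3} + v_{7} = 2·v_{1} + 2·v_{11}  so sig = ⟨2 | 2 2⟩
  {8,9,11}:  v_{8} + v_{9} + v_{11} = 0  so sig = ⟨3 | 0⟩
  {0,1,11}:  v_{0} + v_{1} + v_{11} = v_{3}  so sig = ⟨3 | 1⟩
  {3,8,9}:  v_{3} + v_{8} + v_{9} = v_{0} + v_{1}  so sig = ⟨3 | 1 1⟩
  {0,8,9}:  v_{0} + v_{8} + v_{9} = v_{1} + v_{5} + v_{10}  so sig = ⟨3 | 1 1 1⟩
  {3,5,10}:  v_{3} + v_{5} + v_{10} = 2·v_{0}  so sig = ⟨3 | 2⟩
  {1,4,8,11}:  v_{1} + v_{4} + v_{8} + v_{11} = v_{6}  so sig = ⟨4 | 1⟩
  {1,5,10,11}:  v_{1} + v_{5} + v_{10} + v_{11} = v_{0}  so sig = ⟨4 | 1⟩

Hence PRS(X_Σ) =
    |P|=2: 14 collections, coeffs (), (), (1), (1,1), (1,1), (1,1), (1,1,1), (1,1,1), (1,1,1), (1,1,1), (1,1,2,2), (1,1,3,3), (1,2,2), (2,2)
    |P|=3: 5 collections, coeffs (), (1), (1,1), (1,1,1), (2)
    |P|=4: 2 collections, coeffs (1), (1)


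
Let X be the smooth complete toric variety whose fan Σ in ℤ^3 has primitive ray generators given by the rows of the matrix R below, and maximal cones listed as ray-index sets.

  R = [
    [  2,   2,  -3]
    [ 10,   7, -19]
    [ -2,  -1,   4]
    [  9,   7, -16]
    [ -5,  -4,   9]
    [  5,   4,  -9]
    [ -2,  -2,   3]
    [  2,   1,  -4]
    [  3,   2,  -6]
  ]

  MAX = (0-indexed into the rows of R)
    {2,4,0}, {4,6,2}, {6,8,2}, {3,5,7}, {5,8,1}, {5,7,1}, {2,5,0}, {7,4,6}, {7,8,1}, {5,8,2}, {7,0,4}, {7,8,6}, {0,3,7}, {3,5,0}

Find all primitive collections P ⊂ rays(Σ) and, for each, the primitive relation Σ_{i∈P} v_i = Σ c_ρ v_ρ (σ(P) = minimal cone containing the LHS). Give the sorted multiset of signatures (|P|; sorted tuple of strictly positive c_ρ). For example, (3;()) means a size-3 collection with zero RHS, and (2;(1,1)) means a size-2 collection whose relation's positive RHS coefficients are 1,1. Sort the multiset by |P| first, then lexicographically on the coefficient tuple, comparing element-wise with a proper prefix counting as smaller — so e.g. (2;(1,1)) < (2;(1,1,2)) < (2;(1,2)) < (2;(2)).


The 17 primitive collections of Σ (r=9, n=3):

  {0,6}:  v_{0} + v_{6} = 0  ⇒ sig = (2;())
  {2,7}:  v_{2} + v_{7} = 0  ⇒ sig = (2;())
  {4,5}:  v_{4} + v_{5} = 0  ⇒ sig = (2;())
  {0,8}:  v_{0} + v_{8} = v_{5}  ⇒ sig = (2;(1))
  {4,8}:  v_{4} + v_{8} = v_{6}  ⇒ sig = (2;(1))
  {5,6}:  v_{5} + v_{6} = v_{8}  ⇒ sig = (2;(1))
  {1,2}:  v_{1} + v_{2} = v_{5} + v_{8}  ⇒ sig = (2;(1,1))
  {1,4}:  v_{1} + v_{4} = v_{7} + v_{8}  ⇒ sig = (2;(1,1))
  {2,3}:  v_{2} + v_{3} = v_{0} + v_{5}  ⇒ sig = (2;(1,1))
  {3,4}:  v_{3} + v_{4} = v_{0} + v_{7}  ⇒ sig = (2;(1,1))
  {3,6}:  v_{3} + v_{6} = v_{5} + v_{7}  ⇒ sig = (2;(1,1))
  {0,1}:  v_{0} + v_{1} = 2·v_{5} + v_{7}  ⇒ sig = (2;(1,2))
  {1,6}:  v_{1} + v_{6} = v_{7} + 2·v_{8}  ⇒ sig = (2;(1,2))
  {3,8}:  v_{3} + v_{8} = 2·v_{5} + v_{7}  ⇒ sig = (2;(1,2))
  {1,3}:  v_{1} + v_{3} = 3·v_{5} + 2·v_{7}  ⇒ sig = (2;(2,3))
  {0,5,7}:  v_{0} + v_{5} + v_{7} = v_{3}  ⇒ sig = (3;(1))
  {5,7,8}:  v_{5} + v_{7} + v_{8} = v_{1}  ⇒ sig = (3;(1))

Hence PRS(X_Σ) =
    (2;())
    (2;())
    (2;())
    (2;(1))
    (2;(1))
    (2;(1))
    (2;(1,1))
    (2;(1,1))
    (2;(1,1))
    (2;(1,1))
    (2;(1,1))
    (2;(1,2))
    (2;(1,2))
    (2;(1,2))
    (2;(2,3))
    (3;(1))
    (3;(1))


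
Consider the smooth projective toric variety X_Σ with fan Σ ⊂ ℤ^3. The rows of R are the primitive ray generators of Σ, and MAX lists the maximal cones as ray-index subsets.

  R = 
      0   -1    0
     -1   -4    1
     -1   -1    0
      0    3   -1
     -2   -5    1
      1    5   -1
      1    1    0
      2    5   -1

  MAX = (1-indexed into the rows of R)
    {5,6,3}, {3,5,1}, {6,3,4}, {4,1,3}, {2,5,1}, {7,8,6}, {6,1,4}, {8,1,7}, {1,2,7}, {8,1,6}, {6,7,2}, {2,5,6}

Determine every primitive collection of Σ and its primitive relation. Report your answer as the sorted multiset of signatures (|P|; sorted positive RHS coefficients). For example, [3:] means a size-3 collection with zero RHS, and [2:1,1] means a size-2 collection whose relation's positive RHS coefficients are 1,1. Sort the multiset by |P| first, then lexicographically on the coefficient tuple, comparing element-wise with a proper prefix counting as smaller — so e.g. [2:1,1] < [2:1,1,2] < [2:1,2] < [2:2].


14 minimal non-faces of Δ(Σ) (on 8 rays):

  P = {3,7}:  v_{3} + v_{7} = 0 — sig = [2:]
  P = {5,8}:  v_{5} + v_{8} = 0 — sig = [2:]
  P = {2,3}:  v_{2} + v_{3} = v_{5} — sig = [2:1]
  P = {2,4}:  v_{2} + v_{4} = v_{3} — sig = [2:1]
  P = {2,8}:  v_{2} + v_{8} = v_{7} — sig = [2:1]
  P = {5,7}:  v_{5} + v_{7} = v_{2} — sig = [2:1]
  P = {3,8}:  v_{3} + v_{8} = v_{1} + v_{6} — sig = [2:1,1]
  P = {4,7}:  v_{4} + v_{7} = v_{1} + v_{6} — sig = [2:1,1]
  P = {4,5}:  v_{4} + v_{5} = 2·v_{3} — sig = [2:2]
  P = {4,8}:  v_{4} + v_{8} = 2·v_{1} + 2·v_{6} — sig = [2:2,2]
  P = {1,2,6}:  v_{1} + v_{2} + v_{6} = 0 — sig = [3:]
  P = {1,3,6}:  v_{1} + v_{3} + v_{6} = v_{4} — sig = [3:1]
  P = {1,5,6}:  v_{1} + v_{5} + v_{6} = v_{3} — sig = [3:1]
  P = {1,6,7}:  v_{1} + v_{6} + v_{7} = v_{8} — sig = [3:1]

so the primitive-relation signature multiset is
{ [2:] ×2,  [2:1] ×4,  [2:1,1] ×2,  [2:2],  [2:2,2],  [3:],  [3:1] ×3 }


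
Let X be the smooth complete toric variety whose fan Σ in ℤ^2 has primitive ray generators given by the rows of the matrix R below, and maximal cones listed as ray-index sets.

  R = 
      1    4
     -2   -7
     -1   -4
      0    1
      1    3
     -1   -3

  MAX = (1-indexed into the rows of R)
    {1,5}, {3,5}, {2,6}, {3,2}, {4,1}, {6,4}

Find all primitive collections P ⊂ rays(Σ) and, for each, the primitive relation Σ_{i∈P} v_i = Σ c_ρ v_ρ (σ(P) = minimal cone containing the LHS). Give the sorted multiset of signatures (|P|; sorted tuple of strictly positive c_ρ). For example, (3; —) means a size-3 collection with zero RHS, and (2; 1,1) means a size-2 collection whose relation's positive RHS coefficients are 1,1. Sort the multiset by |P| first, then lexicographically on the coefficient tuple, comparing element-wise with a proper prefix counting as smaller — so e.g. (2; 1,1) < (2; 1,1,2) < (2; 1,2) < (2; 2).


Primitive collections (9):

  P = {1,3}:  v_{1} + v_{3} = 0  ⇒ sig = (2; —)
  P = {5,6}:  v_{5} + v_{6} = 0  ⇒ sig = (2; —)
  P = {1,2}:  v_{1} + v_{2} = v_{6}  ⇒ sig = (2; 1)
  P = {1,6}:  v_{1} + v_{6} = v_{4}  ⇒ sig = (2; 1)
  P = {2,5}:  v_{2} + v_{5} = v_{3}  ⇒ sig = (2; 1)
  P = {3,4}:  v_{3} + v_{4} = v_{6}  ⇒ sig = (2; 1)
  P = {3,6}:  v_{3} + v_{6} = v_{2}  ⇒ sig = (2; 1)
  P = {4,5}:  v_{4} + v_{5} = v_{1}  ⇒ sig = (2; 1)
  P = {2,4}:  v_{2} + v_{4} = 2·v_{6}  ⇒ sig = (2; 2)

Hence PRS(X_Σ) =
[(2; —), (2; —), (2; 1), (2; 1), (2; 1), (2; 1), (2; 1), (2; 1), (2; 2)]


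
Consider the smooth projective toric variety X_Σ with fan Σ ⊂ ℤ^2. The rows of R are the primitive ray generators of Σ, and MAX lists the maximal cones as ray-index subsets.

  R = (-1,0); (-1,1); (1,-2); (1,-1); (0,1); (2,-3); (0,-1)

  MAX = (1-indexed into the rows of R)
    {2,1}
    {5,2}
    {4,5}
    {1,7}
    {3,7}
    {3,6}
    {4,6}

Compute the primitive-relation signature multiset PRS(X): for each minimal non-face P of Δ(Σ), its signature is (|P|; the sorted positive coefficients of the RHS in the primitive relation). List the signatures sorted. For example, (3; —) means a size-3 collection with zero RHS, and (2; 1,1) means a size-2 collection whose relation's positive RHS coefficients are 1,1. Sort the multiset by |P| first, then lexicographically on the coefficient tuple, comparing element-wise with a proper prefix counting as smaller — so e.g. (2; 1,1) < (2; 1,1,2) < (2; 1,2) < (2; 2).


|primitive collections| = 14. Relations:

  • {2,4}:  v_{2} + v_{4} = 0 ; sig = (2; —)
  • {5,7}:  v_{5} + v_{7} = 0 ; sig = (2; —)
  • {1,4}:  v_{1} + v_{4} = v_{7} ; sig = (2; 1)
  • {1,5}:  v_{1} + v_{5} = v_{2} ; sig = (2; 1)
  • {2,3}:  v_{2} + v_{3} = v_{7} ; sig = (2; 1)
  • {2,6}:  v_{2} + v_{6} = v_{3} ; sig = (2; 1)
  • {2,7}:  v_{2} + v_{7} = v_{1} ; sig = (2; 1)
  • {3,4}:  v_{3} + v_{4} = v_{6} ; sig = (2; 1)
  • {3,5}:  v_{3} + v_{5} = v_{4} ; sig = (2; 1)
  • {4,7}:  v_{4} + v_{7} = v_{3} ; sig = (2; 1)
  • {1,6}:  v_{1} + v_{6} = v_{3} + v_{7} ; sig = (2; 1,1)
  • {1,3}:  v_{1} + v_{3} = 2·v_{7} ; sig = (2; 2)
  • {5,6}:  v_{5} + v_{6} = 2·v_{4} ; sig = (2; 2)
  • {6,7}:  v_{6} + v_{7} = 2·v_{3} ; sig = (2; 2)

Hence PRS(X_Σ) =
    |P|=2: 14 collections, coeffs (), (), (1), (1), (1), (1), (1), (1), (1), (1), (1,1), (2), (2), (2)


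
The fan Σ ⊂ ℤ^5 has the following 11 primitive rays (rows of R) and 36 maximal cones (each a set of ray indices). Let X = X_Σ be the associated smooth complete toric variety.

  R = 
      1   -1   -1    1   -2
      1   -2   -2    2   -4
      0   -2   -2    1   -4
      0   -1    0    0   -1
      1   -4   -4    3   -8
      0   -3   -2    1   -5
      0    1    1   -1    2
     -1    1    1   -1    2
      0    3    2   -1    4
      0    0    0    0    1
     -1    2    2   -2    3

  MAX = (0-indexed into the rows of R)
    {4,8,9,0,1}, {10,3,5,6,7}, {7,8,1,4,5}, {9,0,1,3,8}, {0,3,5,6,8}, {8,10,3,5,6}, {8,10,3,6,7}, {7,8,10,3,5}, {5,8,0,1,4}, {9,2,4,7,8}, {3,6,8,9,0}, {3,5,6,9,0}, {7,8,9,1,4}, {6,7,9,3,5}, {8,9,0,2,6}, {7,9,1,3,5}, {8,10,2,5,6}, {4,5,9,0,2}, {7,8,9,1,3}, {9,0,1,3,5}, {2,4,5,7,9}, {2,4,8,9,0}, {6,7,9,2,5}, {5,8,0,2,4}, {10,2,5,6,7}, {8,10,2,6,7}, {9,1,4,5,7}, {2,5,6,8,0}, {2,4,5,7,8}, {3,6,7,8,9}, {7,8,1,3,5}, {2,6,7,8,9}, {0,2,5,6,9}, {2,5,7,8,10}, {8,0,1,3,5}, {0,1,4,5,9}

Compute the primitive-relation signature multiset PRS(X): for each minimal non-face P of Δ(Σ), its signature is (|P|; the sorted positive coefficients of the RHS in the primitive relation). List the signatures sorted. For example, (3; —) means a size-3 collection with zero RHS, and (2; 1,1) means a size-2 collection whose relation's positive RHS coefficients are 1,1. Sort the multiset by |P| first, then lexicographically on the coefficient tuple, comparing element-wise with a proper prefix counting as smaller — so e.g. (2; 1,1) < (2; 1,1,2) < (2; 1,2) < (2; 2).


12 minimal non-faces of Δ(Σ) (on 11 rays):

  P={0,7}:  v_{0} + v_{7} = 0  →  sig = (2; —)
  P={1,2}:  v_{1} + v_{2} = v_{4}  →  sig = (2; 1)
  P={1,6}:  v_{1} + v_{6} = v_{0}  →  sig = (2; 1)
  P={2,3}:  v_{2} + v_{3} = v_{5}  →  sig = (2; 1)
  P={1,10}:  v_{1} + v_{10} = v_{5} + v_{8}  →  sig = (2; 1,1)
  P={3,4}:  v_{3} + v_{4} = v_{1} + v_{5}  →  sig = (2; 1,1)
  P={4,6}:  v_{4} + v_{6} = v_{0} + v_{2}  →  sig = (2; 1,1)
  P={9,10}:  v_{9} + v_{10} = v_{6} + v_{7}  →  sig = (2; 1,1)
  P={0,10}:  v_{0} + v_{10} = v_{5} + v_{6} + v_{8}  →  sig = (2; 1,1,1)
  P={4,10}:  v_{4} + v_{10} = v_{2} + v_{5} + v_{8}  →  sig = (2; 1,1,1)
  P={5,8,9}:  v_{5} + v_{8} + v_{9} = 0  →  sig = (3; —)
  P={5,6,7,8}:  v_{5} + v_{6} + v_{7} + v_{8} = v_{10}  →  sig = (4; 1)

Signatures (|P|; sorted positive RHS coefficients), sorted:
{ (2; —),  (2; 1) ×3,  (2; 1,1) ×4,  (2; 1,1,1) ×2,  (3; —),  (4; 1) }


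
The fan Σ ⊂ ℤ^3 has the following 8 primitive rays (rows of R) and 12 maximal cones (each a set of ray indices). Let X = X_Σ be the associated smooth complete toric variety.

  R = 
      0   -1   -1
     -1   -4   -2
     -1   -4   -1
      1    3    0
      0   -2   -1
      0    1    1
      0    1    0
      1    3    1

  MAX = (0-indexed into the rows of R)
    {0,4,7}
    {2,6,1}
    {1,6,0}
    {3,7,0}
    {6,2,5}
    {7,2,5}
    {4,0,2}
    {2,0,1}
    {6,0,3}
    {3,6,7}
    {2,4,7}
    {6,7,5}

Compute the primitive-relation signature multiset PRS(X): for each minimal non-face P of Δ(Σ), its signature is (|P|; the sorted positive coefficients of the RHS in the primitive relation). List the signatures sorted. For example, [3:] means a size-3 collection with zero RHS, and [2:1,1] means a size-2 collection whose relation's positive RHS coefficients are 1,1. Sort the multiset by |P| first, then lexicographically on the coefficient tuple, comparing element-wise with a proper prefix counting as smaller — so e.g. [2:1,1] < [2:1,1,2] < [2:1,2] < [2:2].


|primitive collections| = 14. Relations:

  P = {0,5}:  v_{0} + v_{5} = 0  ⇒ sig = [2:]
  P = {1,7}:  v_{1} + v_{7} = v_{0}  ⇒ sig = [2:1]
  P = {2,3}:  v_{2} + v_{3} = v_{0}  ⇒ sig = [2:1]
  P = {4,6}:  v_{4} + v_{6} = v_{0}  ⇒ sig = [2:1]
  P = {1,5}:  v_{1} + v_{5} = v_{2} + v_{6}  ⇒ sig = [2:1,1]
  P = {3,5}:  v_{3} + v_{5} = v_{6} + v_{7}  ⇒ sig = [2:1,1]
  P = {4,5}:  v_{4} + v_{5} = v_{2} + v_{7}  ⇒ sig = [2:1,1]
  P = {1,3}:  v_{1} + v_{3} = 2·v_{0} + v_{6}  ⇒ sig = [2:1,2]
  P = {1,4}:  v_{1} + v_{4} = 2·v_{0} + v_{2}  ⇒ sig = [2:1,2]
  P = {3,4}:  v_{3} + v_{4} = 2·v_{0} + v_{7}  ⇒ sig = [2:1,2]
  P = {2,6,7}:  v_{2} + v_{6} + v_{7} = 0  ⇒ sig = [3:]
  P = {0,2,6}:  v_{0} + v_{2} + v_{6} = v_{1}  ⇒ sig = [3:1]
  P = {0,2,7}:  v_{0} + v_{2} + v_{7} = v_{4}  ⇒ sig = [3:1]
  P = {0,6,7}:  v_{0} + v_{6} + v_{7} = v_{3}  ⇒ sig = [3:1]

Hence PRS(X_Σ) =
[[2:], [2:1], [2:1], [2:1], [2:1,1], [2:1,1], [2:1,1], [2:1,2], [2:1,2], [2:1,2], [3:], [3:1], [3:1], [3:1]]


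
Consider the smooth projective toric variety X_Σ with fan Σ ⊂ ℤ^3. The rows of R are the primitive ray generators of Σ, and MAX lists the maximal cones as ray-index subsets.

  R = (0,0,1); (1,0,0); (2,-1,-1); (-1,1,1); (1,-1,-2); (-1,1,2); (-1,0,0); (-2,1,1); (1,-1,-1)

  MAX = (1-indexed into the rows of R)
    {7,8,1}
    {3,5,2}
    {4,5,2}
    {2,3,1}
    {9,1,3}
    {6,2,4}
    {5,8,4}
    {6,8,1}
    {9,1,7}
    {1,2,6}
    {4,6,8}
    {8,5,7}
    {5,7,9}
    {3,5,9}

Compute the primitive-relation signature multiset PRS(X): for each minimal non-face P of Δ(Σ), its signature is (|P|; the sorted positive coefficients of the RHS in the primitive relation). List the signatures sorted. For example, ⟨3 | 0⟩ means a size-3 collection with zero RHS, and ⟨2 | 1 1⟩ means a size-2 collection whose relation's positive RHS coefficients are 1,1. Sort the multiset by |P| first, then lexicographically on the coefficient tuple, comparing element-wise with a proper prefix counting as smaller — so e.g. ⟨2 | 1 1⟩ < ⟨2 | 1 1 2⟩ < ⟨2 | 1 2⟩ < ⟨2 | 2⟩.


The 15 primitive collections of Σ (r=9, n=3):

  P={2,7}:  v_{2} + v_{7} = 0  ⟹  sig = ⟨2 | 0⟩
  P={3,8}:  v_{3} + v_{8} = 0  ⟹  sig = ⟨2 | 0⟩
  P={4,9}:  v_{4} + v_{9} = 0  ⟹  sig = ⟨2 | 0⟩
  P={5,6}:  v_{5} + v_{6} = 0  ⟹  sig = ⟨2 | 0⟩
  P={1,4}:  v_{1} + v_{4} = v_{6}  ⟹  sig = ⟨2 | 1⟩
  P={1,5}:  v_{1} + v_{5} = v_{9}  ⟹  sig = ⟨2 | 1⟩
  P={2,8}:  v_{2} + v_{8} = v_{4}  ⟹  sig = ⟨2 | 1⟩
  P={2,9}:  v_{2} + v_{9} = v_{3}  ⟹  sig = ⟨2 | 1⟩
  P={3,4}:  v_{3} + v_{4} = v_{2}  ⟹  sig = ⟨2 | 1⟩
  P={3,7}:  v_{3} + v_{7} = v_{9}  ⟹  sig = ⟨2 | 1⟩
  P={4,7}:  v_{4} + v_{7} = v_{8}  ⟹  sig = ⟨2 | 1⟩
  P={6,9}:  v_{6} + v_{9} = v_{1}  ⟹  sig = ⟨2 | 1⟩
  P={8,9}:  v_{8} + v_{9} = v_{7}  ⟹  sig = ⟨2 | 1⟩
  P={3,6}:  v_{3} + v_{6} = v_{1} + v_{2}  ⟹  sig = ⟨2 | 1 1⟩
  P={6,7}:  v_{6} + v_{7} = v_{1} + v_{8}  ⟹  sig = ⟨2 | 1 1⟩

Hence PRS(X_Σ) =
[⟨2 | 0⟩, ⟨2 | 0⟩, ⟨2 | 0⟩, ⟨2 | 0⟩, ⟨2 | 1⟩, ⟨2 | 1⟩, ⟨2 | 1⟩, ⟨2 | 1⟩, ⟨2 | 1⟩, ⟨2 | 1⟩, ⟨2 | 1⟩, ⟨2 | 1⟩, ⟨2 | 1⟩, ⟨2 | 1 1⟩, ⟨2 | 1 1⟩]


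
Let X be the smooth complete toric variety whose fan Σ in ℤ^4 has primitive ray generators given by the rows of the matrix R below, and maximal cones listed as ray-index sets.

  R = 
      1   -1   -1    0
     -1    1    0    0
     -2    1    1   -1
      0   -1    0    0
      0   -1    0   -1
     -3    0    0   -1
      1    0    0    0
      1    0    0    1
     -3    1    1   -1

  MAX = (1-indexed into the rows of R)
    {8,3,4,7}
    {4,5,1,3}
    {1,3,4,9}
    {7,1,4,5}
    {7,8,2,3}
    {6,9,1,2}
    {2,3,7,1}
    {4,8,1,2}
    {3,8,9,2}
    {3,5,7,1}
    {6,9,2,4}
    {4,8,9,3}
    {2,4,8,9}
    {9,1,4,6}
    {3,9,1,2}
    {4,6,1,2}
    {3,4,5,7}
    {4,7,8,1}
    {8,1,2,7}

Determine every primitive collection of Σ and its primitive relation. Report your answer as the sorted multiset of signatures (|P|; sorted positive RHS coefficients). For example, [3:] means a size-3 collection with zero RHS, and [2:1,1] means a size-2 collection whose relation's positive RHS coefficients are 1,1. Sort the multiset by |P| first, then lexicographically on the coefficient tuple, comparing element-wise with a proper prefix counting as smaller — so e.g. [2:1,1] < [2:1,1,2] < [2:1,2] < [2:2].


|primitive collections| = 14. Relations:

  • {7,9}:  v_{7} + v_{9} = v_{3}  →  sig = [2:1]
  • {2,5}:  v_{2} + v_{5} = v_{1} + v_{3}  →  sig = [2:1,1]
  • {5,8}:  v_{5} + v_{8} = v_{4} + v_{7}  →  sig = [2:1,1]
  • {6,7}:  v_{6} + v_{7} = v_{1} + v_{9}  →  sig = [2:1,1]
  • {5,6}:  v_{5} + v_{6} = 2·v_{1} + v_{3} + v_{4} + v_{9}  →  sig = [2:1,1,1,2]
  • {5,9}:  v_{5} + v_{9} = v_{1} + 2·v_{3} + v_{4}  →  sig = [2:1,1,2]
  • {3,6}:  v_{3} + v_{6} = v_{1} + 2·v_{9}  →  sig = [2:1,2]
  • {6,8}:  v_{6} + v_{8} = 2·v_{2} + 2·v_{4}  →  sig = [2:2,2]
  • {1,3,8}:  v_{1} + v_{3} + v_{8} = 0  →  sig = [3:]
  • {2,4,7}:  v_{2} + v_{4} + v_{7} = 0  →  sig = [3:]
  • {2,3,4}:  v_{2} + v_{3} + v_{4} = v_{9}  →  sig = [3:1]
  • {1,8,9}:  v_{1} + v_{8} + v_{9} = v_{2} + v_{4}  →  sig = [3:1,1]
  • {1,2,4,9}:  v_{1} + v_{2} + v_{4} + v_{9} = v_{6}  →  sig = [4:1]
  • {1,3,4,7}:  v_{1} + v_{3} + v_{4} + v_{7} = v_{5}  →  sig = [4:1]

Hence PRS(X_Σ) =
[[2:1], [2:1,1], [2:1,1], [2:1,1], [2:1,1,1,2], [2:1,1,2], [2:1,2], [2:2,2], [3:], [3:], [3:1], [3:1,1], [4:1], [4:1]]
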